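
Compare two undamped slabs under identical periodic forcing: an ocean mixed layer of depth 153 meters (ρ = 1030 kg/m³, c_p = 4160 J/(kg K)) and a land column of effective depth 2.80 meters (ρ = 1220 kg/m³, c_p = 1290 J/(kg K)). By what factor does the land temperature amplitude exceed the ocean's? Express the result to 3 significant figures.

C_ocean = 1030 × 4160 × 153 = 6.56×10^8 J/(m²·K).
C_land = 1220 × 1290 × 2.80 = 4.41×10^6 J/(m²·K).
Undamped amplitude ∝ 1/C, so A_land/A_ocean = C_ocean/C_land = 149.

149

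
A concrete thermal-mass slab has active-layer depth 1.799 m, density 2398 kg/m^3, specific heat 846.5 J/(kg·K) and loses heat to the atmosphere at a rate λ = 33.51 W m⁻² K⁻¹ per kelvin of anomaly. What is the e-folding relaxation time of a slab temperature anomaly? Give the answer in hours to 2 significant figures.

30 hours

Areal heat capacity C = ρ c_p D = 2398 × 846.5 × 1.799 = 3.65×10^6 J/(m^2 K).
Relaxation time τ = C / λ = 3.65×10^6 / 33.51 = 1.09×10^5 s.
In hours: 1.09×10^5 s / (3600 s/hour) = 30.3 hours.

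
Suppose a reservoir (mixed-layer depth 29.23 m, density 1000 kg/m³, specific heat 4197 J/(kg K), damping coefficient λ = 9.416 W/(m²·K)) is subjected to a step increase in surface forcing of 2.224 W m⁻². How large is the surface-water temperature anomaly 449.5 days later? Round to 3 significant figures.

Areal heat capacity C = ρ c_p D = 1000 × 4197 × 29.23 = 1.23×10^8 J m⁻² K⁻¹.
τ = C / λ = 1.23×10^8 / 9.416 = 1.30×10^7 s.
Equilibrium anomaly ΔT_eq = F / λ = 2.224 / 9.416 = 0.236 K.
t = 449.5 days = 3.88×10^7 s, so t/τ = 2.98.
ΔT(t) = ΔT_eq (1 − e^(−t/τ)) = 0.236 × (1 − e^−2.98) = 0.224 K.

0.224 K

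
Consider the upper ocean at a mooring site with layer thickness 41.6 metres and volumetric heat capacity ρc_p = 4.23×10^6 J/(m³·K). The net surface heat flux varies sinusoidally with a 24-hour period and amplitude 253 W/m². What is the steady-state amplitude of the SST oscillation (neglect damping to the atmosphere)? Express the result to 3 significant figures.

Areal heat capacity C = ρc_p × D = 4.23×10^6 × 41.6 = 1.76×10^8 J/(m^2 K).
Angular frequency ω = 2π / T = 2π / 86400 s = 7.27×10^-5 s⁻¹.
Cω = 1.76×10^8 × 7.27×10^-5 = 12800 W/(m²·K).
Amplitude A = F₀ / (Cω) = 253 / 12800 = 0.0198 K.

0.0198 K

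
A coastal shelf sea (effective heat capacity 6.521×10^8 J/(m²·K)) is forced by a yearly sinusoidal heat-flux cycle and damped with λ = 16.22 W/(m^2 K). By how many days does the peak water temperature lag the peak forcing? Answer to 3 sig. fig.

84.0 days

Areal heat capacity C = 6.521×10^8 J/(m²·K) (given).
ω = 2π / 3.15×10^7 s = 1.99×10^-7 s⁻¹.
Phase lag φ = arctan(Cω/λ) = arctan(130/16.22) = 1.45 rad.
Time lag = φ / ω = 1.45 / 1.99×10^-7 = 7.26×10^6 s = 84.0 days.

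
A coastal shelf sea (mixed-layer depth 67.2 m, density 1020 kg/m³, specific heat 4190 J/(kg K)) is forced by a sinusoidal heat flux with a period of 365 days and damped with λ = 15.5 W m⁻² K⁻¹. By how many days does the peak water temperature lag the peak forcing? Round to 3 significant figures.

75.9 days

Areal heat capacity C = ρ c_p D = 1020 × 4190 × 67.2 = 2.87×10^8 J m⁻² K⁻¹.
ω = 2π / 3.15×10^7 s = 1.99×10^-7 s⁻¹.
Phase lag φ = arctan(Cω/λ) = arctan(57.2/15.5) = 1.31 rad.
Time lag = φ / ω = 1.31 / 1.99×10^-7 = 6.56×10^6 s = 75.9 days.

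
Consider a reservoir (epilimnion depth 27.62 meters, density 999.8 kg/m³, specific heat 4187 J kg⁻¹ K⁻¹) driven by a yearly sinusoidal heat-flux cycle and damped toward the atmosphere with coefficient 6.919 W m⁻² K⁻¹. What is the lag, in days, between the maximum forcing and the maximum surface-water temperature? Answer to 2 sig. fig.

Areal heat capacity C = ρ c_p D = 999.8 × 4187 × 27.62 = 1.16×10^8 J/(m^2 K).
ω = 2π / 3.15×10^7 s = 1.99×10^-7 s⁻¹.
Phase lag φ = arctan(Cω/λ) = arctan(23.0/6.919) = 1.28 rad.
Time lag = φ / ω = 1.28 / 1.99×10^-7 = 6.42×10^6 s = 74.3 days.

74 days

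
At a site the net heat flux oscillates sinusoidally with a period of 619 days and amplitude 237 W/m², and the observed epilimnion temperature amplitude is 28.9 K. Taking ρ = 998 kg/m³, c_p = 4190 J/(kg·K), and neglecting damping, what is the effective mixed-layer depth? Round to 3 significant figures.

ω = 2π / 5.35×10^7 s = 1.17×10^-7 s⁻¹.
Required C = F₀ / (A ω) = 237 / (28.9 × 1.17×10^-7) = 6.98×10^7 J/(m²·K).
D = C / (ρ c_p) = 6.98×10^7 / (998 × 4190) = 16.7 m.

16.7 m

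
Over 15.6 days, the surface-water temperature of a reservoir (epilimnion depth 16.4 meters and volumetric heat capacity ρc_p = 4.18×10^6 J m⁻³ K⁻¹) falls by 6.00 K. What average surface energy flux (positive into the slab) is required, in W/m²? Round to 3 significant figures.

-305

Areal heat capacity C = ρc_p × D = 4.18×10^6 × 16.4 = 6.86×10^7 J m⁻² K⁻¹.
Required heat per unit area: Q = C ΔT = 6.86×10^7 × -6.00 = -4.11×10^8 J/m².
Flux F = Q / Δt = -4.11×10^8 / 1.35×10^6 s = -305 W/m².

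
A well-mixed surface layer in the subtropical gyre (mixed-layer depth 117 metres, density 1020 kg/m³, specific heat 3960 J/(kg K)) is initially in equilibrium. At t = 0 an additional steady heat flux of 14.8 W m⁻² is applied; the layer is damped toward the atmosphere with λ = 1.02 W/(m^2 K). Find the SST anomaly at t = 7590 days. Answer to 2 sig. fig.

Areal heat capacity C = ρ c_p D = 1020 × 3960 × 117 = 4.73×10^8 J/(m^2 K).
τ = C / λ = 4.73×10^8 / 1.02 = 4.63×10^8 s.
Equilibrium anomaly ΔT_eq = F / λ = 14.8 / 1.02 = 14.5 K.
t = 7590 days = 6.56×10^8 s, so t/τ = 1.42.
ΔT(t) = ΔT_eq (1 − e^(−t/τ)) = 14.5 × (1 − e^−1.42) = 11.0 K.

11 K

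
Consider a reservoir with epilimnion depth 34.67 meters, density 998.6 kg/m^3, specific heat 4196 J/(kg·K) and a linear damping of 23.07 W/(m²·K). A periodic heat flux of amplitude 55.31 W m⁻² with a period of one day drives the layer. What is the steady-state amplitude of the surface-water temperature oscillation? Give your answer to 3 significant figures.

0.00524 K

Areal heat capacity C = ρ c_p D = 998.6 × 4196 × 34.67 = 1.45×10^8 J m⁻² K⁻¹.
Angular frequency ω = 2π / T = 2π / 86400 s = 7.27×10^-5 s⁻¹.
√((Cω)² + λ²) = √((10600)² + 23.07²) = 10600 W/(m²·K).
Amplitude A = F₀ / √((Cω)²+λ²) = 55.31 / 10600 = 0.00524 K.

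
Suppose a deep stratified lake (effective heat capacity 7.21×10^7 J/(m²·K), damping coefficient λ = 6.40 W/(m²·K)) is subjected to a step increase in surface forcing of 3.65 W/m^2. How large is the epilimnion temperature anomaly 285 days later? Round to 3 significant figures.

0.506 K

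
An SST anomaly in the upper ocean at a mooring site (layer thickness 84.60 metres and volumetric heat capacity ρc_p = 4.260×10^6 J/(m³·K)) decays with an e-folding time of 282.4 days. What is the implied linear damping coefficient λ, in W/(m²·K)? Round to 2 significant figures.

15

Areal heat capacity C = ρc_p × D = 4.260×10^6 × 84.60 = 3.60×10^8 J m⁻² K⁻¹.
τ = 282.4 days = 2.44×10^7 s.
λ = C / τ = 3.60×10^8 / 2.44×10^7 = 14.8 W/(m²·K).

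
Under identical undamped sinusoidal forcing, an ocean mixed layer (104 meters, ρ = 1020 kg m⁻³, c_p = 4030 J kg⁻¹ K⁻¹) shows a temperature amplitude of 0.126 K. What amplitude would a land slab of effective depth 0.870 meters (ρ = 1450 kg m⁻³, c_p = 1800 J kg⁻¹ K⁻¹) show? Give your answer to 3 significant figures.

C_ocean = 4.28×10^8 J/(m²·K); C_land = 2.27×10^6 J/(m²·K).
A ∝ 1/C ⇒ A_land = A_ocean × C_ocean/C_land = 0.126 × 188 = 23.7 K.

23.7 K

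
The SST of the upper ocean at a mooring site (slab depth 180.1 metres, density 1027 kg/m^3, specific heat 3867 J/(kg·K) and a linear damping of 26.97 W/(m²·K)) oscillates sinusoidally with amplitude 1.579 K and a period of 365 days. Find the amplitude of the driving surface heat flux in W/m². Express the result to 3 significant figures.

229

Areal heat capacity C = ρ c_p D = 1027 × 3867 × 180.1 = 7.15×10^8 J m⁻² K⁻¹.
ω = 2π / 3.15×10^7 s = 1.99×10^-7 s⁻¹.
√((Cω)² + λ²) = √((143)² + 26.97²) = 145 W/(m²·K).
F₀ = A × √((Cω)²+λ²) = 1.579 × 145 = 229 W/m².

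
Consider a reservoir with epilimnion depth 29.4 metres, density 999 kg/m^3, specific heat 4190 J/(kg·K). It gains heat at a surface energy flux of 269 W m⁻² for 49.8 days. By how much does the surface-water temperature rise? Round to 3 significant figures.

Areal heat capacity C = ρ c_p D = 999 × 4190 × 29.4 = 1.23×10^8 J m⁻² K⁻¹.
Net heat input Q = F Δt = 269 × (49.8 days × 86400 s/day) = 1.16×10^9 J/m².
ΔT = Q / C = 1.16×10^9 / 1.23×10^8 = 9.41 K.

9.41 K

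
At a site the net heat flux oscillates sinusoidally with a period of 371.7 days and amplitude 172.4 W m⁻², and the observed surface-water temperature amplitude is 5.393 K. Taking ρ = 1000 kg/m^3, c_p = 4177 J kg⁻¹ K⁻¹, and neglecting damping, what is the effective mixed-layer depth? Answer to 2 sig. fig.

ω = 2π / 3.21×10^7 s = 1.96×10^-7 s⁻¹.
Required C = F₀ / (A ω) = 172.4 / (5.393 × 1.96×10^-7) = 1.63×10^8 J/(m²·K).
D = C / (ρ c_p) = 1.63×10^8 / (1000 × 4177) = 39.1 m.

39 m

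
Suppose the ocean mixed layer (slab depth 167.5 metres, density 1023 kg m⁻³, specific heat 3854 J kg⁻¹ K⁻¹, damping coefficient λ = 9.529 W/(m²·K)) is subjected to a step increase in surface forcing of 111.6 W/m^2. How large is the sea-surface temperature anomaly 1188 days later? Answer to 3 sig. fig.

Areal heat capacity C = ρ c_p D = 1023 × 3854 × 167.5 = 6.60×10^8 J/(m²·K).
τ = C / λ = 6.60×10^8 / 9.529 = 6.93×10^7 s.
Equilibrium anomaly ΔT_eq = F / λ = 111.6 / 9.529 = 11.7 K.
t = 1188 days = 1.03×10^8 s, so t/τ = 1.48.
ΔT(t) = ΔT_eq (1 − e^(−t/τ)) = 11.7 × (1 − e^−1.48) = 9.05 K.

9.05 K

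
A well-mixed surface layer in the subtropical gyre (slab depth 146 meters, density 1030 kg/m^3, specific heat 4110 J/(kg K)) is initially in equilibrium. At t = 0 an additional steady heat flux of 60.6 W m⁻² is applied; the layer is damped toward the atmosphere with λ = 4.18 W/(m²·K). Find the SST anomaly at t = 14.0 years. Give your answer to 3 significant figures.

13.8 K

Areal heat capacity C = ρ c_p D = 1030 × 4110 × 146 = 6.18×10^8 J/(m²·K).
τ = C / λ = 6.18×10^8 / 4.18 = 1.48×10^8 s.
Equilibrium anomaly ΔT_eq = F / λ = 60.6 / 4.18 = 14.5 K.
t = 14.0 years = 4.42×10^8 s, so t/τ = 2.99.
ΔT(t) = ΔT_eq (1 − e^(−t/τ)) = 14.5 × (1 − e^−2.99) = 13.8 K.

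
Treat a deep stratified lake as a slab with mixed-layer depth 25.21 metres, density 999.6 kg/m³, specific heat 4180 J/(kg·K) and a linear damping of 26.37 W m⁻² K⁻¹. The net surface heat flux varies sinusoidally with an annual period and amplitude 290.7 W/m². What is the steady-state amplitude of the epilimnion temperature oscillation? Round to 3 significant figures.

8.63 K

Areal heat capacity C = ρ c_p D = 999.6 × 4180 × 25.21 = 1.05×10^8 J m⁻² K⁻¹.
Angular frequency ω = 2π / T = 2π / 3.15×10^7 s = 1.99×10^-7 s⁻¹.
√((Cω)² + λ²) = √((21.0)² + 26.37²) = 33.7 W/(m²·K).
Amplitude A = F₀ / √((Cω)²+λ²) = 290.7 / 33.7 = 8.63 K.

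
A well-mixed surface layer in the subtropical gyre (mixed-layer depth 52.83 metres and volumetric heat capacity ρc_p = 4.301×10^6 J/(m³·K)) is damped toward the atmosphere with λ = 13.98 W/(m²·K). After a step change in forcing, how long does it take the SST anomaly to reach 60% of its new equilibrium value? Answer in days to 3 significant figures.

Areal heat capacity C = ρc_p × D = 4.301×10^6 × 52.83 = 2.27×10^8 J/(m^2 K).
τ = C / λ = 2.27×10^8 / 13.98 = 1.63×10^7 s.
Fraction reached: 1 − e^(−t/τ) = 0.60 ⇒ t = −τ ln(1 − 0.60) = τ × 0.916.
t = 1.49×10^7 s = 172 days.

172 days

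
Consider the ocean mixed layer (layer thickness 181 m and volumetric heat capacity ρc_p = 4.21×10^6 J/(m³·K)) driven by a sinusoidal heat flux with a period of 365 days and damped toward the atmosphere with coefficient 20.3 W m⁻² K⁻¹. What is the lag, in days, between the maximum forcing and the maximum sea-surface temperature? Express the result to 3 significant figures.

Areal heat capacity C = ρc_p × D = 4.21×10^6 × 181 = 7.62×10^8 J/(m²·K).
ω = 2π / 3.15×10^7 s = 1.99×10^-7 s⁻¹.
Phase lag φ = arctan(Cω/λ) = arctan(152/20.3) = 1.44 rad.
Time lag = φ / ω = 1.44 / 1.99×10^-7 = 7.22×10^6 s = 83.5 days.

83.5 days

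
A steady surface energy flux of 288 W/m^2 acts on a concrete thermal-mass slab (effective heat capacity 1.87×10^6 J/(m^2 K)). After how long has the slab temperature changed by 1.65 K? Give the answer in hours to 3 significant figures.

Areal heat capacity C = 1.87×10^6 J/(m^2 K) (given).
Time required: Δt = C ΔT / F = 1.87×10^6 × 1.65 / 288 = 10700 s.
In hours: 10700 s / (3600 s/hour) = 2.98 hours.

2.98 hours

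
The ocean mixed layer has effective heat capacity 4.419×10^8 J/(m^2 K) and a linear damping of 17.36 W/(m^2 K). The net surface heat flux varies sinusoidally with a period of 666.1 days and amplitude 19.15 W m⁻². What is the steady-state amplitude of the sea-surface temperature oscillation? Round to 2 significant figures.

0.37 K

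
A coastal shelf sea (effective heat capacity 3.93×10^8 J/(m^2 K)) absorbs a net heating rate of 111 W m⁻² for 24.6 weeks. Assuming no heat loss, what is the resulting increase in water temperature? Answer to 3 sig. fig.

Areal heat capacity C = 3.93×10^8 J/(m^2 K) (given).
Net heat input Q = F Δt = 111 × (24.6 weeks × 6.048×10^5 s/week) = 1.65×10^9 J/m².
ΔT = Q / C = 1.65×10^9 / 3.93×10^8 = 4.20 K.

4.20 K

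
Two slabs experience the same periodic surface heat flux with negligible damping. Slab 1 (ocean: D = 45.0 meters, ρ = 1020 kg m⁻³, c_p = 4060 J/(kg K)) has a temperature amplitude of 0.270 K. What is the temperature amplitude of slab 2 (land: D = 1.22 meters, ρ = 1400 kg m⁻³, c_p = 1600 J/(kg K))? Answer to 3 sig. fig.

C_ocean = 1.86×10^8 J/(m²·K); C_land = 2.73×10^6 J/(m²·K).
A ∝ 1/C ⇒ A_land = A_ocean × C_ocean/C_land = 0.270 × 68.2 = 18.4 K.

18.4 K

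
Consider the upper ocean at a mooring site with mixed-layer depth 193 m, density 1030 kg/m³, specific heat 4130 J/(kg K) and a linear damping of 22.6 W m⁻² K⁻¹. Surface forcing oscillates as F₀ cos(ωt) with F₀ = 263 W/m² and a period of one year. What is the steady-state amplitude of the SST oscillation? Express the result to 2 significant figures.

Areal heat capacity C = ρ c_p D = 1030 × 4130 × 193 = 8.21×10^8 J m⁻² K⁻¹.
Angular frequency ω = 2π / T = 2π / 3.15×10^7 s = 1.99×10^-7 s⁻¹.
√((Cω)² + λ²) = √((164)² + 22.6²) = 165 W/(m²·K).
Amplitude A = F₀ / √((Cω)²+λ²) = 263 / 165 = 1.59 K.

1.6 K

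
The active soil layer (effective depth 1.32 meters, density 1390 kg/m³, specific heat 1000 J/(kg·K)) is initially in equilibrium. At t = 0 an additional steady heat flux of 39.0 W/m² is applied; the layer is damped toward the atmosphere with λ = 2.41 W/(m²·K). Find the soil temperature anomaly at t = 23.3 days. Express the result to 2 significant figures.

Areal heat capacity C = ρ c_p D = 1390 × 1000 × 1.32 = 1.83×10^6 J m⁻² K⁻¹.
τ = C / λ = 1.83×10^6 / 2.41 = 7.61×10^5 s.
Equilibrium anomaly ΔT_eq = F / λ = 39.0 / 2.41 = 16.2 K.
t = 23.3 days = 2.01×10^6 s, so t/τ = 2.64.
ΔT(t) = ΔT_eq (1 − e^(−t/τ)) = 16.2 × (1 − e^−2.64) = 15.0 K.

15 K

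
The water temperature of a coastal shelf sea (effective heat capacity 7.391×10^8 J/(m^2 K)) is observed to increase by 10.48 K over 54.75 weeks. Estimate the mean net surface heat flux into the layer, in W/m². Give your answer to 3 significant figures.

Areal heat capacity C = 7.391×10^8 J/(m^2 K) (given).
Required heat per unit area: Q = C ΔT = 7.39×10^8 × 10.48 = 7.75×10^9 J/m².
Flux F = Q / Δt = 7.75×10^9 / 3.31×10^7 s = 234 W/m².

234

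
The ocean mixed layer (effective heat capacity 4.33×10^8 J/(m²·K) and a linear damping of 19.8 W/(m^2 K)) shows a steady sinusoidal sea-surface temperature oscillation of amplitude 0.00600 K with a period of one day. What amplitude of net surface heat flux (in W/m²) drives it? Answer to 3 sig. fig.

189

Areal heat capacity C = 4.33×10^8 J/(m²·K) (given).
ω = 2π / 86400 s = 7.27×10^-5 s⁻¹.
√((Cω)² + λ²) = √((31500)² + 19.8²) = 31500 W/(m²·K).
F₀ = A × √((Cω)²+λ²) = 0.00600 × 31500 = 189 W/m².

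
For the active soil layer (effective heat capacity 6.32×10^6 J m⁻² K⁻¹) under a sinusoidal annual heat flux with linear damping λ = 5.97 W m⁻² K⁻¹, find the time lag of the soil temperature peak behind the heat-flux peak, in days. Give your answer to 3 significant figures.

12.1 days

Areal heat capacity C = 6.32×10^6 J m⁻² K⁻¹ (given).
ω = 2π / 3.15×10^7 s = 1.99×10^-7 s⁻¹.
Phase lag φ = arctan(Cω/λ) = arctan(1.26/5.97) = 0.208 rad.
Time lag = φ / ω = 0.208 / 1.99×10^-7 = 1.04×10^6 s = 12.1 days.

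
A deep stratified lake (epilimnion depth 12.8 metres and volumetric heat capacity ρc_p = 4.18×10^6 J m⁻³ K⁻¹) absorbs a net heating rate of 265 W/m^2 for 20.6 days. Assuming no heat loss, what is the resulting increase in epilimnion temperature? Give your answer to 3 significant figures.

Areal heat capacity C = ρc_p × D = 4.18×10^6 × 12.8 = 5.35×10^7 J/(m²·K).
Net heat input Q = F Δt = 265 × (20.6 days × 86400 s/day) = 4.72×10^8 J/m².
ΔT = Q / C = 4.72×10^8 / 5.35×10^7 = 8.82 K.

8.82 K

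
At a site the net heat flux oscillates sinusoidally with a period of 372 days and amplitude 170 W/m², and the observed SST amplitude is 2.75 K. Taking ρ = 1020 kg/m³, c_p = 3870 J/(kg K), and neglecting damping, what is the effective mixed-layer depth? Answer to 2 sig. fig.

80 m

ω = 2π / 3.21×10^7 s = 1.95×10^-7 s⁻¹.
Required C = F₀ / (A ω) = 170 / (2.75 × 1.95×10^-7) = 3.16×10^8 J/(m²·K).
D = C / (ρ c_p) = 3.16×10^8 / (1020 × 3870) = 80.1 m.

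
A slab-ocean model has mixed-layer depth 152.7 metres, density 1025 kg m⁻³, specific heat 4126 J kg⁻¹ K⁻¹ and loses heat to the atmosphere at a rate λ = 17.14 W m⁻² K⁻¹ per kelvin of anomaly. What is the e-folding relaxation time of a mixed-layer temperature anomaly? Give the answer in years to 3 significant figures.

1.19 years

Areal heat capacity C = ρ c_p D = 1025 × 4126 × 152.7 = 6.46×10^8 J m⁻² K⁻¹.
Relaxation time τ = C / λ = 6.46×10^8 / 17.14 = 3.77×10^7 s.
In years: 3.77×10^7 s / (3.156×10^7 s/year) = 1.19 years.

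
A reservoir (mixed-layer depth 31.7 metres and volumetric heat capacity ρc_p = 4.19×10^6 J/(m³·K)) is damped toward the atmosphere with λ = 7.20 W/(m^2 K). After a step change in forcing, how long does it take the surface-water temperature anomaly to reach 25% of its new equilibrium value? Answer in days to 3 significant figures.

Areal heat capacity C = ρc_p × D = 4.19×10^6 × 31.7 = 1.33×10^8 J m⁻² K⁻¹.
τ = C / λ = 1.33×10^8 / 7.20 = 1.84×10^7 s.
Fraction reached: 1 − e^(−t/τ) = 0.25 ⇒ t = −τ ln(1 − 0.25) = τ × 0.288.
t = 5.31×10^6 s = 61.4 days.

61.4 days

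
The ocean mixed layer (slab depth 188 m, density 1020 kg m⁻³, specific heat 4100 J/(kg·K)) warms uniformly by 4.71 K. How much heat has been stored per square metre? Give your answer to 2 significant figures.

3.7×10^9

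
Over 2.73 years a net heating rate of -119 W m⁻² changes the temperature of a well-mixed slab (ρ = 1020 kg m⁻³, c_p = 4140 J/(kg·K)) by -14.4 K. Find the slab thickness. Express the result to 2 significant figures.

170 m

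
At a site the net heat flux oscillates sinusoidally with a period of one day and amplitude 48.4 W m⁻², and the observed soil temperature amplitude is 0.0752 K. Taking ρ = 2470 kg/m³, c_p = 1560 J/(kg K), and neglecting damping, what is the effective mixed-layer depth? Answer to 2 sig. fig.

2.3 m

ω = 2π / 86400 s = 7.27×10^-5 s⁻¹.
Required C = F₀ / (A ω) = 48.4 / (0.0752 × 7.27×10^-5) = 8.85×10^6 J/(m²·K).
D = C / (ρ c_p) = 8.85×10^6 / (2470 × 1560) = 2.30 m.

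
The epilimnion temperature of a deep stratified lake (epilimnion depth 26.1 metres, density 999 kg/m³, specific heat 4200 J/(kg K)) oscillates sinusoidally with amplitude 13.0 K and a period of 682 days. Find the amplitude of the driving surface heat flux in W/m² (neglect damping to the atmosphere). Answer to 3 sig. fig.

Areal heat capacity C = ρ c_p D = 999 × 4200 × 26.1 = 1.10×10^8 J m⁻² K⁻¹.
ω = 2π / 5.89×10^7 s = 1.07×10^-7 s⁻¹.
Cω = 1.10×10^8 × 1.07×10^-7 = 11.7 W/(m²·K).
F₀ = A × Cω = 13.0 × 11.7 = 152 W/m².

152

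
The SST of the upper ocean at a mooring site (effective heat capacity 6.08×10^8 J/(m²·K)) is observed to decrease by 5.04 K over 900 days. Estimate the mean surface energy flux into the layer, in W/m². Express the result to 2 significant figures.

Areal heat capacity C = 6.08×10^8 J/(m²·K) (given).
Required heat per unit area: Q = C ΔT = 6.08×10^8 × -5.04 = -3.06×10^9 J/m².
Flux F = Q / Δt = -3.06×10^9 / 7.78×10^7 s = -39.4 W/m².

-39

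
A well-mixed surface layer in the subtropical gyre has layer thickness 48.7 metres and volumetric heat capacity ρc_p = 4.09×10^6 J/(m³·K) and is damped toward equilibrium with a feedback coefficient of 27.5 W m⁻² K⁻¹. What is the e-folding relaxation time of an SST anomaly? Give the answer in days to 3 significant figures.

83.8 days

Areal heat capacity C = ρc_p × D = 4.09×10^6 × 48.7 = 1.99×10^8 J/(m^2 K).
Relaxation time τ = C / λ = 1.99×10^8 / 27.5 = 7.24×10^6 s.
In days: 7.24×10^6 s / (86400 s/day) = 83.8 days.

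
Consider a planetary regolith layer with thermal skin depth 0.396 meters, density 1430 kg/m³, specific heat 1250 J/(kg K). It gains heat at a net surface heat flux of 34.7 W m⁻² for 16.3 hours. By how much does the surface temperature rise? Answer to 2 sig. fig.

2.9 K

Areal heat capacity C = ρ c_p D = 1430 × 1250 × 0.396 = 7.08×10^5 J/(m^2 K).
Net heat input Q = F Δt = 34.7 × (16.3 hours × 3600 s/hour) = 2.04×10^6 J/m².
ΔT = Q / C = 2.04×10^6 / 7.08×10^5 = 2.88 K.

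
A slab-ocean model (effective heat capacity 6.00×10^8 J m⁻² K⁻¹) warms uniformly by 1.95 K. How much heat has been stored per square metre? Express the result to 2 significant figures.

1.2×10^9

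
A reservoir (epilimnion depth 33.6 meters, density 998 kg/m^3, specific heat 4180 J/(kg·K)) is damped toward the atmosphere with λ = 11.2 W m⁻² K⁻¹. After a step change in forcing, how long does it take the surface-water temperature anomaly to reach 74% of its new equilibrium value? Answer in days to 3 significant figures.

195 days

Areal heat capacity C = ρ c_p D = 998 × 4180 × 33.6 = 1.40×10^8 J/(m^2 K).
τ = C / λ = 1.40×10^8 / 11.2 = 1.25×10^7 s.
Fraction reached: 1 − e^(−t/τ) = 0.74 ⇒ t = −τ ln(1 − 0.74) = τ × 1.35.
t = 1.69×10^7 s = 195 days.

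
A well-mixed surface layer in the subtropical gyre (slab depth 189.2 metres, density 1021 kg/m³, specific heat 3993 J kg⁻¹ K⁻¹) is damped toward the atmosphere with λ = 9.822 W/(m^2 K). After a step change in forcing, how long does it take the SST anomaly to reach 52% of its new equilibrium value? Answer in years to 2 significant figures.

1.8 years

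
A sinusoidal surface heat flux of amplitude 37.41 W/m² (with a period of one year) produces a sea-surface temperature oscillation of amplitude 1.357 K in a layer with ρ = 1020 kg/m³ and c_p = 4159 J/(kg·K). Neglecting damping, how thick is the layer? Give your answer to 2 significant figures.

ω = 2π / 3.15×10^7 s = 1.99×10^-7 s⁻¹.
Required C = F₀ / (A ω) = 37.41 / (1.357 × 1.99×10^-7) = 1.38×10^8 J/(m²·K).
D = C / (ρ c_p) = 1.38×10^8 / (1020 × 4159) = 32.6 m.

33 m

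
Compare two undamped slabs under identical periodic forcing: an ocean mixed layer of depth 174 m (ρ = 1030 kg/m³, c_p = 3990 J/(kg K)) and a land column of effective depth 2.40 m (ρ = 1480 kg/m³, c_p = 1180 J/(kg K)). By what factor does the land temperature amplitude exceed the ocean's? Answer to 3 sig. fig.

171

C_ocean = 1030 × 3990 × 174 = 7.15×10^8 J/(m²·K).
C_land = 1480 × 1180 × 2.40 = 4.19×10^6 J/(m²·K).
Undamped amplitude ∝ 1/C, so A_land/A_ocean = C_ocean/C_land = 171.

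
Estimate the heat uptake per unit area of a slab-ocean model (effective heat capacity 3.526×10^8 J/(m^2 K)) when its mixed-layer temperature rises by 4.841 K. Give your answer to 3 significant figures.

1.71×10^9

Areal heat capacity C = 3.526×10^8 J/(m^2 K) (given).
ΔQ = C ΔT = 3.53×10^8 × 4.841 = 1.71×10^9 J/m².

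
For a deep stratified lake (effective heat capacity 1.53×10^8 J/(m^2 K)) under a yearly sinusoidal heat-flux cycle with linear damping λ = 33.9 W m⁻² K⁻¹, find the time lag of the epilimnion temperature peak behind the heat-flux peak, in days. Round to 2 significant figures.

Areal heat capacity C = 1.53×10^8 J/(m^2 K) (given).
ω = 2π / 3.15×10^7 s = 1.99×10^-7 s⁻¹.
Phase lag φ = arctan(Cω/λ) = arctan(30.5/33.9) = 0.732 rad.
Time lag = φ / ω = 0.732 / 1.99×10^-7 = 3.68×10^6 s = 42.5 days.

43 days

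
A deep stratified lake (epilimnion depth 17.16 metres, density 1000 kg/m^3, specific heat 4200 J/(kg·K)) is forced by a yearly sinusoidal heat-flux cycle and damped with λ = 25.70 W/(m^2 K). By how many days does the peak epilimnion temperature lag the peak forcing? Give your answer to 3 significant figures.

Areal heat capacity C = ρ c_p D = 1000 × 4200 × 17.16 = 7.21×10^7 J m⁻² K⁻¹.
ω = 2π / 3.15×10^7 s = 1.99×10^-7 s⁻¹.
Phase lag φ = arctan(Cω/λ) = arctan(14.4/25.70) = 0.510 rad.
Time lag = φ / ω = 0.510 / 1.99×10^-7 = 2.56×10^6 s = 29.6 days.

29.6 days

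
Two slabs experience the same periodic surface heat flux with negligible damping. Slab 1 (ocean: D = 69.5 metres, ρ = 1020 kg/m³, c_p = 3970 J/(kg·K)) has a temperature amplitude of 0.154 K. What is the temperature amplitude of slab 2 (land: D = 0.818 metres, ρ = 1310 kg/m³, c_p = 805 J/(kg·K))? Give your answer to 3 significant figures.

50.2 K

C_ocean = 2.81×10^8 J/(m²·K); C_land = 8.63×10^5 J/(m²·K).
A ∝ 1/C ⇒ A_land = A_ocean × C_ocean/C_land = 0.154 × 326 = 50.2 K.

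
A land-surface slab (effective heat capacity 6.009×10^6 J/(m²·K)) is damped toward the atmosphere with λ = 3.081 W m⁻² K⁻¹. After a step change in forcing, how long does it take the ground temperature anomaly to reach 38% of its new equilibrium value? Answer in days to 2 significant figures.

11 days

Areal heat capacity C = 6.009×10^6 J/(m²·K) (given).
τ = C / λ = 6.01×10^6 / 3.081 = 1.95×10^6 s.
Fraction reached: 1 − e^(−t/τ) = 0.38 ⇒ t = −τ ln(1 − 0.38) = τ × 0.478.
t = 9.32×10^5 s = 10.8 days.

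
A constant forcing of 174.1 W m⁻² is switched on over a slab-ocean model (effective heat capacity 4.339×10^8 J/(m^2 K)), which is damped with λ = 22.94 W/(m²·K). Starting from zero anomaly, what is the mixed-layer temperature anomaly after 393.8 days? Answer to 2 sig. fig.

Areal heat capacity C = 4.339×10^8 J/(m^2 K) (given).
τ = C / λ = 4.34×10^8 / 22.94 = 1.89×10^7 s.
Equilibrium anomaly ΔT_eq = F / λ = 174.1 / 22.94 = 7.59 K.
t = 393.8 days = 3.40×10^7 s, so t/τ = 1.80.
ΔT(t) = ΔT_eq (1 − e^(−t/τ)) = 7.59 × (1 − e^−1.80) = 6.33 K.

6.3 K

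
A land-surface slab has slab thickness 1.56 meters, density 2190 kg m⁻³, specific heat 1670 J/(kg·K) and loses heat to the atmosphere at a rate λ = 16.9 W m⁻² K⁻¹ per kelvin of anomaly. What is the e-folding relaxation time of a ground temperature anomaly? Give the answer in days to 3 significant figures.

3.91 days

Areal heat capacity C = ρ c_p D = 2190 × 1670 × 1.56 = 5.71×10^6 J/(m²·K).
Relaxation time τ = C / λ = 5.71×10^6 / 16.9 = 3.38×10^5 s.
In days: 3.38×10^5 s / (86400 s/day) = 3.91 days.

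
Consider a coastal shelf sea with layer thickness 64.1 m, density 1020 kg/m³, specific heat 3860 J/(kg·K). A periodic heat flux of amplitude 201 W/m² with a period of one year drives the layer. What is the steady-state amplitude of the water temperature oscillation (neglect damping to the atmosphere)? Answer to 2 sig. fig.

Areal heat capacity C = ρ c_p D = 1020 × 3860 × 64.1 = 2.52×10^8 J/(m²·K).
Angular frequency ω = 2π / T = 2π / 3.15×10^7 s = 1.99×10^-7 s⁻¹.
Cω = 2.52×10^8 × 1.99×10^-7 = 50.3 W/(m²·K).
Amplitude A = F₀ / (Cω) = 201 / 50.3 = 4.00 K.

4.0 K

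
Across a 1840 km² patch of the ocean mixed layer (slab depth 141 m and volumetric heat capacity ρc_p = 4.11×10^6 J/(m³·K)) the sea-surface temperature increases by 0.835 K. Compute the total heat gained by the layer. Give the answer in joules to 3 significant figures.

8.90×10^17 J

Areal heat capacity C = ρc_p × D = 4.11×10^6 × 141 = 5.80×10^8 J/(m²·K).
Heat per unit area: q = C ΔT = 5.80×10^8 × 0.835 = 4.84×10^8 J/m².
Total heat: Q = q × A = 4.84×10^8 × (1840 × 10⁶ m²) = 8.90×10^17 J.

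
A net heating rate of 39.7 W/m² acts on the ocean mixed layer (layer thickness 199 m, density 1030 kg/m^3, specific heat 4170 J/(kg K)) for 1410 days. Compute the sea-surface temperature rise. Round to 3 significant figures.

Areal heat capacity C = ρ c_p D = 1030 × 4170 × 199 = 8.55×10^8 J m⁻² K⁻¹.
Net heat input Q = F Δt = 39.7 × (1410 days × 86400 s/day) = 4.84×10^9 J/m².
ΔT = Q / C = 4.84×10^9 / 8.55×10^8 = 5.66 K.

5.66 K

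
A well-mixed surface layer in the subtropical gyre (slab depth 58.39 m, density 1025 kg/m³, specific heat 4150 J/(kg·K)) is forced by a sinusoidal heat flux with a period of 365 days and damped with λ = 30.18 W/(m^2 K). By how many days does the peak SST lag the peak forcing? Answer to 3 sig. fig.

Areal heat capacity C = ρ c_p D = 1025 × 4150 × 58.39 = 2.48×10^8 J m⁻² K⁻¹.
ω = 2π / 3.15×10^7 s = 1.99×10^-7 s⁻¹.
Phase lag φ = arctan(Cω/λ) = arctan(49.5/30.18) = 1.02 rad.
Time lag = φ / ω = 1.02 / 1.99×10^-7 = 5.14×10^6 s = 59.4 days.

59.4 days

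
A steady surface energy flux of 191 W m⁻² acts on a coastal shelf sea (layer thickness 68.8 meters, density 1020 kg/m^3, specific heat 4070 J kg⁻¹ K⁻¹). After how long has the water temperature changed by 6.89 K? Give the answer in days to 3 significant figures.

119 days

Areal heat capacity C = ρ c_p D = 1020 × 4070 × 68.8 = 2.86×10^8 J m⁻² K⁻¹.
Time required: Δt = C ΔT / F = 2.86×10^8 × 6.89 / 191 = 1.03×10^7 s.
In days: 1.03×10^7 s / (86400 s/day) = 119 days.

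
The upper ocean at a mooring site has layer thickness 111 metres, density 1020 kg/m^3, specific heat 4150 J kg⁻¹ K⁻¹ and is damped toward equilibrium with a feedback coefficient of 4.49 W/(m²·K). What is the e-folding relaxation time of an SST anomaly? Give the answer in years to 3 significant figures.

3.32 years

Areal heat capacity C = ρ c_p D = 1020 × 4150 × 111 = 4.70×10^8 J m⁻² K⁻¹.
Relaxation time τ = C / λ = 4.70×10^8 / 4.49 = 1.05×10^8 s.
In years: 1.05×10^8 s / (3.156×10^7 s/year) = 3.32 years.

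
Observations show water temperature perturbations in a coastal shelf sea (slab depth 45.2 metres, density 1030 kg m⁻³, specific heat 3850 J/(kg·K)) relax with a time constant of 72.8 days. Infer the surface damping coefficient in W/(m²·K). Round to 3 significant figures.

Areal heat capacity C = ρ c_p D = 1030 × 3850 × 45.2 = 1.79×10^8 J m⁻² K⁻¹.
τ = 72.8 days = 6.29×10^6 s.
λ = C / τ = 1.79×10^8 / 6.29×10^6 = 28.5 W/(m²·K).

28.5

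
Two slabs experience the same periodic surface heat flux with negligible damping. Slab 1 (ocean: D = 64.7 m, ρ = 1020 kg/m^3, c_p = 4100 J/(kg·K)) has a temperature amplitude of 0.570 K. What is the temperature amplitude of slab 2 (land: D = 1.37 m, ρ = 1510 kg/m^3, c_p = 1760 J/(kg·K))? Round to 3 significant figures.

42.4 K

C_ocean = 2.71×10^8 J/(m²·K); C_land = 3.64×10^6 J/(m²·K).
A ∝ 1/C ⇒ A_land = A_ocean × C_ocean/C_land = 0.570 × 74.3 = 42.4 K.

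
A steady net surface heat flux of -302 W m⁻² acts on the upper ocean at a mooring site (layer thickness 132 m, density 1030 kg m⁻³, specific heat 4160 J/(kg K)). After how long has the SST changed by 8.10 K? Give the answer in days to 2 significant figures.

Areal heat capacity C = ρ c_p D = 1030 × 4160 × 132 = 5.66×10^8 J/(m^2 K).
Time required: Δt = C ΔT / F = 5.66×10^8 × -8.10 / -302 = 1.52×10^7 s.
In days: 1.52×10^7 s / (86400 s/day) = 176 days.

180 days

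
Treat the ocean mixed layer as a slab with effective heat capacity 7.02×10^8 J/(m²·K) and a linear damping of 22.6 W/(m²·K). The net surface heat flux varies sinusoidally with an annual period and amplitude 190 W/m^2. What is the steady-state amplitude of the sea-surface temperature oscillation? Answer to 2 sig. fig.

1.3 K

Areal heat capacity C = 7.02×10^8 J/(m²·K) (given).
Angular frequency ω = 2π / T = 2π / 3.15×10^7 s = 1.99×10^-7 s⁻¹.
√((Cω)² + λ²) = √((140)² + 22.6²) = 142 W/(m²·K).
Amplitude A = F₀ / √((Cω)²+λ²) = 190 / 142 = 1.34 K.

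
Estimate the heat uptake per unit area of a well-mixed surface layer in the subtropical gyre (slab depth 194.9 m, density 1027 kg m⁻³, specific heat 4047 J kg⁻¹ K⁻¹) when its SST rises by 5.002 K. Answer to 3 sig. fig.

Areal heat capacity C = ρ c_p D = 1027 × 4047 × 194.9 = 8.10×10^8 J m⁻² K⁻¹.
ΔQ = C ΔT = 8.10×10^8 × 5.002 = 4.05×10^9 J/m².

4.05×10^9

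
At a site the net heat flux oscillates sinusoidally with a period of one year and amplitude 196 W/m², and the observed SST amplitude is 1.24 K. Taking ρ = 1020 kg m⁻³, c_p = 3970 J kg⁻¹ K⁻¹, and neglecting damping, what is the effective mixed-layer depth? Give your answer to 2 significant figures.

ω = 2π / 3.15×10^7 s = 1.99×10^-7 s⁻¹.
Required C = F₀ / (A ω) = 196 / (1.24 × 1.99×10^-7) = 7.93×10^8 J/(m²·K).
D = C / (ρ c_p) = 7.93×10^8 / (1020 × 3970) = 196 m.

200 m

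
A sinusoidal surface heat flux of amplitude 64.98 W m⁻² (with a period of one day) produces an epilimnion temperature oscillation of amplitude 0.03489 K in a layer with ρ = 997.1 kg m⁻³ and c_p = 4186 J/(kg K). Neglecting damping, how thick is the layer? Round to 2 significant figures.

6.1 m

ω = 2π / 86400 s = 7.27×10^-5 s⁻¹.
Required C = F₀ / (A ω) = 64.98 / (0.03489 × 7.27×10^-5) = 2.56×10^7 J/(m²·K).
D = C / (ρ c_p) = 2.56×10^7 / (997.1 × 4186) = 6.14 m.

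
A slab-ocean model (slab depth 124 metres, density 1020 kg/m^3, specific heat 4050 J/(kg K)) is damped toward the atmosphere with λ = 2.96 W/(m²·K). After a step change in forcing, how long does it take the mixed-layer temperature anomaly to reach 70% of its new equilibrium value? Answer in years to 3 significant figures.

6.60 years

Areal heat capacity C = ρ c_p D = 1020 × 4050 × 124 = 5.12×10^8 J/(m^2 K).
τ = C / λ = 5.12×10^8 / 2.96 = 1.73×10^8 s.
Fraction reached: 1 − e^(−t/τ) = 0.70 ⇒ t = −τ ln(1 − 0.70) = τ × 1.20.
t = 2.08×10^8 s = 6.60 years.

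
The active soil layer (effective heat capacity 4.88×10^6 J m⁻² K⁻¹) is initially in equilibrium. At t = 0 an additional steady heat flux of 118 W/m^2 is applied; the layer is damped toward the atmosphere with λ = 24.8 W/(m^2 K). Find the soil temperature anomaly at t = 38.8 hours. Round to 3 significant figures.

Areal heat capacity C = 4.88×10^6 J m⁻² K⁻¹ (given).
τ = C / λ = 4.88×10^6 / 24.8 = 1.97×10^5 s.
Equilibrium anomaly ΔT_eq = F / λ = 118 / 24.8 = 4.76 K.
t = 38.8 hours = 1.40×10^5 s, so t/τ = 0.710.
ΔT(t) = ΔT_eq (1 − e^(−t/τ)) = 4.76 × (1 − e^−0.710) = 2.42 K.

2.42 K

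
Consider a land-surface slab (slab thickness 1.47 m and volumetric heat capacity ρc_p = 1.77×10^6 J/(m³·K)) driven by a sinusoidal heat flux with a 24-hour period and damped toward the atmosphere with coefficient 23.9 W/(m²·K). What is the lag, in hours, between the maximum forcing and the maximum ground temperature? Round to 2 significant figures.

Areal heat capacity C = ρc_p × D = 1.77×10^6 × 1.47 = 2.60×10^6 J/(m^2 K).
ω = 2π / 86400 s = 7.27×10^-5 s⁻¹.
Phase lag φ = arctan(Cω/λ) = arctan(189/23.9) = 1.45 rad.
Time lag = φ / ω = 1.45 / 7.27×10^-5 = 19900 s = 5.52 hours.

5.5 hours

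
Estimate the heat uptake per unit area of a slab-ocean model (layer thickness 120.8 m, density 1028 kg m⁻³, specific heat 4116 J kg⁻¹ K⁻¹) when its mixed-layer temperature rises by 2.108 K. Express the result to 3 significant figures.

1.08×10^9

Areal heat capacity C = ρ c_p D = 1028 × 4116 × 120.8 = 5.11×10^8 J/(m^2 K).
ΔQ = C ΔT = 5.11×10^8 × 2.108 = 1.08×10^9 J/m².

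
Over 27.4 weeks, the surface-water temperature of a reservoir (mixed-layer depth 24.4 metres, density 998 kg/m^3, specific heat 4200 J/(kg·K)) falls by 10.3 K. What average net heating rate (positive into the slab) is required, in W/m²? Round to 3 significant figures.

-63.6

Areal heat capacity C = ρ c_p D = 998 × 4200 × 24.4 = 1.02×10^8 J/(m²·K).
Required heat per unit area: Q = C ΔT = 1.02×10^8 × -10.3 = -1.05×10^9 J/m².
Flux F = Q / Δt = -1.05×10^9 / 1.66×10^7 s = -63.6 W/m².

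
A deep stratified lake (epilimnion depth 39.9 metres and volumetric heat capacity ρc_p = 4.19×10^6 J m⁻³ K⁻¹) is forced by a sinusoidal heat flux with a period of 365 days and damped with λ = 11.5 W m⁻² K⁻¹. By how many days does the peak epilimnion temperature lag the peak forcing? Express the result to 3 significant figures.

71.9 days

Areal heat capacity C = ρc_p × D = 4.19×10^6 × 39.9 = 1.67×10^8 J/(m^2 K).
ω = 2π / 3.15×10^7 s = 1.99×10^-7 s⁻¹.
Phase lag φ = arctan(Cω/λ) = arctan(33.3/11.5) = 1.24 rad.
Time lag = φ / ω = 1.24 / 1.99×10^-7 = 6.22×10^6 s = 71.9 days.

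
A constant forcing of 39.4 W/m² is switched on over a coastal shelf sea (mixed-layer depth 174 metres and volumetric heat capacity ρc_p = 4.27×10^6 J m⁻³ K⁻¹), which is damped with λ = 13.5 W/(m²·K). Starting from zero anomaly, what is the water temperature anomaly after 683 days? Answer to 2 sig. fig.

Areal heat capacity C = ρc_p × D = 4.27×10^6 × 174 = 7.43×10^8 J m⁻² K⁻¹.
τ = C / λ = 7.43×10^8 / 13.5 = 5.50×10^7 s.
Equilibrium anomaly ΔT_eq = F / λ = 39.4 / 13.5 = 2.92 K.
t = 683 days = 5.90×10^7 s, so t/τ = 1.07.
ΔT(t) = ΔT_eq (1 − e^(−t/τ)) = 2.92 × (1 − e^−1.07) = 1.92 K.

1.9 K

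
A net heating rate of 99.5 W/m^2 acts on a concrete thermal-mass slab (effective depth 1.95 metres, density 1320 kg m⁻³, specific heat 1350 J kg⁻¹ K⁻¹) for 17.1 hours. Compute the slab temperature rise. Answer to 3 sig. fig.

Areal heat capacity C = ρ c_p D = 1320 × 1350 × 1.95 = 3.47×10^6 J m⁻² K⁻¹.
Net heat input Q = F Δt = 99.5 × (17.1 hours × 3600 s/hour) = 6.13×10^6 J/m².
ΔT = Q / C = 6.13×10^6 / 3.47×10^6 = 1.76 K.

1.76 K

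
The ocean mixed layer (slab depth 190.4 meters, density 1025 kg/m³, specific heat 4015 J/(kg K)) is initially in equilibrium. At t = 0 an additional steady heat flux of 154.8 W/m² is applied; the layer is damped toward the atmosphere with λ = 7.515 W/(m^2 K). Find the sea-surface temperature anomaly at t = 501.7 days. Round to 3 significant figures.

Areal heat capacity C = ρ c_p D = 1025 × 4015 × 190.4 = 7.84×10^8 J/(m²·K).
τ = C / λ = 7.84×10^8 / 7.515 = 1.04×10^8 s.
Equilibrium anomaly ΔT_eq = F / λ = 154.8 / 7.515 = 20.6 K.
t = 501.7 days = 4.33×10^7 s, so t/τ = 0.416.
ΔT(t) = ΔT_eq (1 − e^(−t/τ)) = 20.6 × (1 − e^−0.416) = 7.01 K.

7.01 K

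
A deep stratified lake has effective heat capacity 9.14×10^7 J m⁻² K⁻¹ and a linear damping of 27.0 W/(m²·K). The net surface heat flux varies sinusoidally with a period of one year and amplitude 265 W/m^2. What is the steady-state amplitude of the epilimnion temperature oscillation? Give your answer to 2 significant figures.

8.1 K

Areal heat capacity C = 9.14×10^7 J m⁻² K⁻¹ (given).
Angular frequency ω = 2π / T = 2π / 3.15×10^7 s = 1.99×10^-7 s⁻¹.
√((Cω)² + λ²) = √((18.2)² + 27.0²) = 32.6 W/(m²·K).
Amplitude A = F₀ / √((Cω)²+λ²) = 265 / 32.6 = 8.14 K.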